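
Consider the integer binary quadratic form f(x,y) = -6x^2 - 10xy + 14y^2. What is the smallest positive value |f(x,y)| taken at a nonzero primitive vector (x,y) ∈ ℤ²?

descent: ρ → (14,10,-6)  [lands on river]
river: ρ → (-6,14,10)
river: ρ → (10,6,-10)
river: ρ → (-10,14,6)
river: ρ → (6,10,-14)
river: ρ → (-14,18,2)
river: ρ → (2,18,-14)
river: ρ → (-14,10,6)
river: ρ → (6,14,-10)
river: ρ → (-10,6,10)
river: ρ → (10,14,-6)
river: ρ → (-6,10,14)
river: ρ → (14,18,-2)
river: ρ → (-2,18,14)
closes: descent 1, river 14
min |a| on river = 2

2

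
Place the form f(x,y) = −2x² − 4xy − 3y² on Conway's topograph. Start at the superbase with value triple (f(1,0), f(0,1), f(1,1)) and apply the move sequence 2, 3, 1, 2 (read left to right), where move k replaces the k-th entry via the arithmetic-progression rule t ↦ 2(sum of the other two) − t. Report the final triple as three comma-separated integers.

start (-2,-3,-9) = (f(1,0),f(0,1),f(1,1))
replace slot 2: 2·((-2)+(-9)) − (-3) = -19 → (-2,-19,-9)
replace slot 3: 2·((-2)+(-19)) − (-9) = -33 → (-2,-19,-33)
replace slot 1: 2·((-19)+(-33)) − (-2) = -102 → (-102,-19,-33)
replace slot 2: 2·((-102)+(-33)) − (-19) = -251 → (-102,-251,-33)

-102,-251,-33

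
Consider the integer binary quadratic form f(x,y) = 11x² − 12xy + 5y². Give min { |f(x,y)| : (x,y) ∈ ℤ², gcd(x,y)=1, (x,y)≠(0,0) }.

translate: b→10 (≡-12 mod 22), so (11,-12,5)→(11,10,4)
flip: (11,10,4)→(4,-10,11)
translate: b→-2 (≡-10 mod 8), so (4,-10,11)→(4,-2,5)
reduced (well bottom): (4,-2,5) with a≤c, −a<b≤a
well minimum = a = 4

4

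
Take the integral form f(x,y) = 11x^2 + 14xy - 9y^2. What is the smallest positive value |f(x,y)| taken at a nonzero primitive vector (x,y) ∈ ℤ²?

river: ρ → (-9,22,3)
river: ρ → (3,20,-16)
river: ρ → (-16,12,7)
river: ρ → (7,16,-12)
river: ρ → (-12,8,11)
river: ρ → (11,14,-9)
closes: descent 0, river 6
min |a| on river = 3

3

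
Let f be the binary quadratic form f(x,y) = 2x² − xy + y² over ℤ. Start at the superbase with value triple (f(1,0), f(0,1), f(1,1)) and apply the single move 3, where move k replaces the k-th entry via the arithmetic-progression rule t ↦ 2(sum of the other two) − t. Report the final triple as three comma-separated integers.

start (2,1,2) = (f(1,0),f(0,1),f(1,1))
replace slot 3: 2·(2+1) − 2 = 4 → (2,1,4)

2,1,4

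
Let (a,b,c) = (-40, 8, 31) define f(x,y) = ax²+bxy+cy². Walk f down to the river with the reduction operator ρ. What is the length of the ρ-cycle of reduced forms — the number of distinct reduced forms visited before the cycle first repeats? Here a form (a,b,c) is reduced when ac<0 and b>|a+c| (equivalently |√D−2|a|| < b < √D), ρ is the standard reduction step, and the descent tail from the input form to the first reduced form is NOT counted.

D = 5024, ⌊√D⌋ = 70
descent: ρ → (31,54,-17)  [lands on river]
river: ρ → (-17,48,40)
river: ρ → (40,32,-25)
river: ρ → (-25,68,4)
river: ρ → (4,68,-25)
river: ρ → (-25,32,40)
river: ρ → (40,48,-17)
river: ρ → (-17,54,31)
river: ρ → (31,70,-1)
river: ρ → (-1,70,31)
ρ-cycle length = 10 (tail of 1 descent step not counted)

10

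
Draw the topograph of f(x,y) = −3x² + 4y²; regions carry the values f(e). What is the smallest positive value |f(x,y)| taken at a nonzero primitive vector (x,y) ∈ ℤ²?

descent: ρ → (4,0,-3)
descent: ρ → (-3,6,1)  [lands on river]
river: ρ → (1,6,-3)
closes: descent 2, river 2
min |a| on river = 1

1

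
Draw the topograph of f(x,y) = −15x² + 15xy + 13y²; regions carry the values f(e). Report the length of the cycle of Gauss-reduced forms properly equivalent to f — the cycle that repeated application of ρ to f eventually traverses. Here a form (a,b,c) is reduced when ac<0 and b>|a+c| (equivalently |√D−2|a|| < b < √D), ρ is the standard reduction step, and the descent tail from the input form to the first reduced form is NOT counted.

D = 1005, ⌊√D⌋ = 31
river: ρ → (13,11,-17)
river: ρ → (-17,23,7)
river: ρ → (7,19,-23)
river: ρ → (-23,27,3)
river: ρ → (3,27,-23)
river: ρ → (-23,19,7)
river: ρ → (7,23,-17)
river: ρ → (-17,11,13)
river: ρ → (13,15,-15)
river: ρ → (-15,15,13)
ρ-cycle length = 10 (tail of 0 descent steps not counted)

10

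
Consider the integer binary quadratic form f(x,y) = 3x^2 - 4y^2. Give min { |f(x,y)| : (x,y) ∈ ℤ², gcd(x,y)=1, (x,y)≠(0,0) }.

descent: ρ → (-4,0,3)
descent: ρ → (3,6,-1)  [lands on river]
river: ρ → (-1,6,3)
closes: descent 2, river 2
min |a| on river = 1

1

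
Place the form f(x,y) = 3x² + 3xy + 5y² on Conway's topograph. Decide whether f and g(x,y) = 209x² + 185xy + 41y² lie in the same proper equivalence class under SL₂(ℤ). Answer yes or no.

D₁ = -51, D₂ = -51
f: reduced (well bottom): (3,3,5) with a≤c, −a<b≤a
g: flip: (209,185,41)→(41,-185,209)
g: translate: b→-21 (≡-185 mod 82), so (41,-185,209)→(41,-21,3)
g: flip: (41,-21,3)→(3,21,41)
g: translate: b→3 (≡21 mod 6), so (3,21,41)→(3,3,5)
g: reduced (well bottom): (3,3,5) with a≤c, −a<b≤a
reduced forms (3, 3, 5) vs (3, 3, 5) ⇒ equivalent

yes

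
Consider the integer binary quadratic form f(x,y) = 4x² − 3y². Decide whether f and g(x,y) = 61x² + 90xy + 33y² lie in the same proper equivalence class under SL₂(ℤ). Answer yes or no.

D₁ = 48, D₂ = 48
river cycle of f (length 2): (-3, 6, 1), (1, 6, -3)
river cycle of g (length 2): (-3, 6, 1), (1, 6, -3)
cycles coincide ⇒ equivalent

yes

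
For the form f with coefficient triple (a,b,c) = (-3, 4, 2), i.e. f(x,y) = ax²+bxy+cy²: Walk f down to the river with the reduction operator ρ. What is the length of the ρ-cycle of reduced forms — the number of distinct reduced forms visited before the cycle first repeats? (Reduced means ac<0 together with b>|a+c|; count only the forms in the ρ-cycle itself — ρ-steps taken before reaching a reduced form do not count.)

D = 40, ⌊√D⌋ = 6
river: ρ → (2,4,-3)
river: ρ → (-3,2,3)
river: ρ → (3,4,-2)
river: ρ → (-2,4,3)
river: ρ → (3,2,-3)
river: ρ → (-3,4,2)
ρ-cycle length = 6 (tail of 0 descent steps not counted)

6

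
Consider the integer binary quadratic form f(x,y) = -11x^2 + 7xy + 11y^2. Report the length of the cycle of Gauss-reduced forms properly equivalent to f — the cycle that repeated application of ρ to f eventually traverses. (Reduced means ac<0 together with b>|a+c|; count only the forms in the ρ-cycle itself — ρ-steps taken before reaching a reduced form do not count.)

D = 533, ⌊√D⌋ = 23
river: ρ → (11,15,-7)
river: ρ → (-7,13,13)
river: ρ → (13,13,-7)
river: ρ → (-7,15,11)
river: ρ → (11,7,-11)
river: ρ → (-11,15,7)
river: ρ → (7,13,-13)
river: ρ → (-13,13,7)
river: ρ → (7,15,-11)
river: ρ → (-11,7,11)
ρ-cycle length = 10 (tail of 0 descent steps not counted)

10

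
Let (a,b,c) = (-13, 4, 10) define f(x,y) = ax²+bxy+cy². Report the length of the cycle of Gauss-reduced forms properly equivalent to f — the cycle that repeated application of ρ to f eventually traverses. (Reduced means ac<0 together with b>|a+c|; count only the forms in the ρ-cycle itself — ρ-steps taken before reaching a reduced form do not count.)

D = 536, ⌊√D⌋ = 23
river: ρ → (10,16,-7)
river: ρ → (-7,12,14)
river: ρ → (14,16,-5)
river: ρ → (-5,14,17)
river: ρ → (17,20,-2)
river: ρ → (-2,20,17)
river: ρ → (17,14,-5)
river: ρ → (-5,16,14)
river: ρ → (14,12,-7)
river: ρ → (-7,16,10)
river: ρ → (10,4,-13)
river: ρ → (-13,22,1)
river: ρ → (1,22,-13)
river: ρ → (-13,4,10)
ρ-cycle length = 14 (tail of 0 descent steps not counted)

14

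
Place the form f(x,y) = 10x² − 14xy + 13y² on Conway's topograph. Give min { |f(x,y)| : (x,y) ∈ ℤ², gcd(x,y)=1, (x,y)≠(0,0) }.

translate: b→6 (≡-14 mod 20), so (10,-14,13)→(10,6,9)
flip: (10,6,9)→(9,-6,10)
reduced (well bottom): (9,-6,10) with a≤c, −a<b≤a
well minimum = a = 9

9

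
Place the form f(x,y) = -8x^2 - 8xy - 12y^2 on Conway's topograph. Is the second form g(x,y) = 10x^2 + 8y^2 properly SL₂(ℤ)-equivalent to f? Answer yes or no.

D₁ = -320, D₂ = -320
f is negative-definite; reduce −f:
−f: reduced (well bottom): (8,8,12) with a≤c, −a<b≤a
flip sign back: reduced form of f is (-8,-8,-12)
g: flip: (10,0,8)→(8,0,10)
g: reduced (well bottom): (8,0,10) with a≤c, −a<b≤a
reduced forms (-8, -8, -12) vs (8, 0, 10) ⇒ inequivalent

no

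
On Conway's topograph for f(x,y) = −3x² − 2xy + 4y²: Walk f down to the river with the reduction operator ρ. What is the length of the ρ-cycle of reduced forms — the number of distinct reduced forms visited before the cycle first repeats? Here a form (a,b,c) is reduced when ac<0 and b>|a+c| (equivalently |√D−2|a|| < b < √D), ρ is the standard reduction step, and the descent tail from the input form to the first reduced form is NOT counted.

D = 52, ⌊√D⌋ = 7
descent: ρ → (4,2,-3)  [lands on river]
river: ρ → (-3,4,3)
river: ρ → (3,2,-4)
river: ρ → (-4,6,1)
river: ρ → (1,6,-4)
river: ρ → (-4,2,3)
river: ρ → (3,4,-3)
river: ρ → (-3,2,4)
river: ρ → (4,6,-1)
river: ρ → (-1,6,4)
ρ-cycle length = 10 (tail of 1 descent step not counted)

10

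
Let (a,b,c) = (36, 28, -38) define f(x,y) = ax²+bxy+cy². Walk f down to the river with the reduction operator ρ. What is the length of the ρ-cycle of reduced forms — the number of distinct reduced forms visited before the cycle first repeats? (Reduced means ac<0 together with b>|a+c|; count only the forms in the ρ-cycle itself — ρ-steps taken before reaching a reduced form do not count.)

D = 6256, ⌊√D⌋ = 79
river: ρ → (-38,48,26)
river: ρ → (26,56,-30)
river: ρ → (-30,64,18)
river: ρ → (18,44,-60)
river: ρ → (-60,76,2)
river: ρ → (2,76,-60)
river: ρ → (-60,44,18)
river: ρ → (18,64,-30)
river: ρ → (-30,56,26)
river: ρ → (26,48,-38)
river: ρ → (-38,28,36)
river: ρ → (36,44,-30)
river: ρ → (-30,76,4)
river: ρ → (4,76,-30)
river: ρ → (-30,44,36)
river: ρ → (36,28,-38)
ρ-cycle length = 16 (tail of 0 descent steps not counted)

16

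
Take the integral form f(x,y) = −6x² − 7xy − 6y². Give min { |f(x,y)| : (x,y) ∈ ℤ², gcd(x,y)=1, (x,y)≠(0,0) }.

translate: b→-5 (≡7 mod 12), so (6,7,6)→(6,-5,5)
flip: (6,-5,5)→(5,5,6)
reduced (well bottom): (5,5,6) with a≤c, −a<b≤a
well minimum |f| = |-5| = 5 (negative-definite)

5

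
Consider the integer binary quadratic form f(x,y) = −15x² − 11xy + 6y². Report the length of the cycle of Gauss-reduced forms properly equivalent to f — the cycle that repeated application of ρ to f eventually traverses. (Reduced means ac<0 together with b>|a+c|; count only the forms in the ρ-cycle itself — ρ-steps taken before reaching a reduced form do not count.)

D = 481, ⌊√D⌋ = 21
descent: ρ → (6,11,-15)  [lands on river]
river: ρ → (-15,19,2)
river: ρ → (2,21,-5)
river: ρ → (-5,19,6)
river: ρ → (6,17,-8)
river: ρ → (-8,15,8)
river: ρ → (8,17,-6)
river: ρ → (-6,19,5)
river: ρ → (5,21,-2)
river: ρ → (-2,19,15)
river: ρ → (15,11,-6)
river: ρ → (-6,13,13)
river: ρ → (13,13,-6)
river: ρ → (-6,11,15)
river: ρ → (15,19,-2)
river: ρ → (-2,21,5)
river: ρ → (5,19,-6)
river: ρ → (-6,17,8)
river: ρ → (8,15,-8)
river: ρ → (-8,17,6)
river: ρ → (6,19,-5)
river: ρ → (-5,21,2)
river: ρ → (2,19,-15)
river: ρ → (-15,11,6)
river: ρ → (6,13,-13)
river: ρ → (-13,13,6)
ρ-cycle length = 26 (tail of 1 descent step not counted)

26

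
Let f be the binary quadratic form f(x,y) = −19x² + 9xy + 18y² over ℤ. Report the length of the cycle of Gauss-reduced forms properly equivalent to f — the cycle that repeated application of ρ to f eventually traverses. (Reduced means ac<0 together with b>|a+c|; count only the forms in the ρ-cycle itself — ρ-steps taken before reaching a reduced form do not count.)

D = 1449, ⌊√D⌋ = 38
river: ρ → (18,27,-10)
river: ρ → (-10,33,9)
river: ρ → (9,21,-28)
river: ρ → (-28,35,2)
river: ρ → (2,37,-10)
river: ρ → (-10,23,23)
river: ρ → (23,23,-10)
river: ρ → (-10,37,2)
river: ρ → (2,35,-28)
river: ρ → (-28,21,9)
river: ρ → (9,33,-10)
river: ρ → (-10,27,18)
river: ρ → (18,9,-19)
river: ρ → (-19,29,8)
river: ρ → (8,35,-7)
river: ρ → (-7,35,8)
river: ρ → (8,29,-19)
river: ρ → (-19,9,18)
ρ-cycle length = 18 (tail of 0 descent steps not counted)

18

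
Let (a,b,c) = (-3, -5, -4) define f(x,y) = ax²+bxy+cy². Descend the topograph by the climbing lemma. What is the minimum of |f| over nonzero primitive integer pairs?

translate: b→-1 (≡5 mod 6), so (3,5,4)→(3,-1,2)
flip: (3,-1,2)→(2,1,3)
reduced (well bottom): (2,1,3) with a≤c, −a<b≤a
well minimum |f| = |-2| = 2 (negative-definite)

2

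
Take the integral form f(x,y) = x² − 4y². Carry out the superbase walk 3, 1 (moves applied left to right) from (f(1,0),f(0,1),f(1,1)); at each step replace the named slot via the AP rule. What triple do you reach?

start (1,-4,-3) = (f(1,0),f(0,1),f(1,1))
replace slot 3: 2·(1+(-4)) − (-3) = -3 → (1,-4,-3)
replace slot 1: 2·((-4)+(-3)) − 1 = -15 → (-15,-4,-3)

-15,-4,-3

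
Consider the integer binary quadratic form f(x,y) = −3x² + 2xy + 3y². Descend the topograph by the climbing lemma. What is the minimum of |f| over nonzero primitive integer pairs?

river: ρ → (3,4,-2)
river: ρ → (-2,4,3)
river: ρ → (3,2,-3)
river: ρ → (-3,4,2)
river: ρ → (2,4,-3)
river: ρ → (-3,2,3)
closes: descent 0, river 6
min |a| on river = 2

2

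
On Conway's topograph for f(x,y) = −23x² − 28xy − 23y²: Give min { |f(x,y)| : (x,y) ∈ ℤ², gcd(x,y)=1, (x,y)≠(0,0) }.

translate: b→-18 (≡28 mod 46), so (23,28,23)→(23,-18,18)
flip: (23,-18,18)→(18,18,23)
reduced (well bottom): (18,18,23) with a≤c, −a<b≤a
well minimum |f| = |-18| = 18 (negative-definite)

18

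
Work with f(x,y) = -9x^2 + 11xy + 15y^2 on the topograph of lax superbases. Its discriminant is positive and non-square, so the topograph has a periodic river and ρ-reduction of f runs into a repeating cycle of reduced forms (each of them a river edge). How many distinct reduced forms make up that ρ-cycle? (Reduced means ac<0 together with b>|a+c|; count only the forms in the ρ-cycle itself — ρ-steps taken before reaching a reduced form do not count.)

D = 661, ⌊√D⌋ = 25
river: ρ → (15,19,-5)
river: ρ → (-5,21,11)
river: ρ → (11,23,-3)
river: ρ → (-3,25,3)
river: ρ → (3,23,-11)
river: ρ → (-11,21,5)
river: ρ → (5,19,-15)
river: ρ → (-15,11,9)
river: ρ → (9,25,-1)
river: ρ → (-1,25,9)
river: ρ → (9,11,-15)
river: ρ → (-15,19,5)
river: ρ → (5,21,-11)
river: ρ → (-11,23,3)
river: ρ → (3,25,-3)
river: ρ → (-3,23,11)
river: ρ → (11,21,-5)
river: ρ → (-5,19,15)
river: ρ → (15,11,-9)
river: ρ → (-9,25,1)
river: ρ → (1,25,-9)
river: ρ → (-9,11,15)
ρ-cycle length = 22 (tail of 0 descent steps not counted)

22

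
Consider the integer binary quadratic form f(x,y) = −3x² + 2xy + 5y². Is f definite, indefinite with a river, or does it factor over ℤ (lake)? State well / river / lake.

D = b²−4ac = 2² − 4·(-3)·5 = 64
D = 8² is a perfect square ⇒ form factors over ℤ ⇒ lakes

lake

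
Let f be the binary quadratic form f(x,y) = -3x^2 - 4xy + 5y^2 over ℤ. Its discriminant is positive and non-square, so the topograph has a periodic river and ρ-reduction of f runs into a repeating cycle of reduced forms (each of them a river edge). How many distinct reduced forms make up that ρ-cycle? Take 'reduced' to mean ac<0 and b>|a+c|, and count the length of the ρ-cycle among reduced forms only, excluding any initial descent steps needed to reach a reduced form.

D = 76, ⌊√D⌋ = 8
descent: ρ → (5,4,-3)  [lands on river]
river: ρ → (-3,8,1)
river: ρ → (1,8,-3)
river: ρ → (-3,4,5)
river: ρ → (5,6,-2)
river: ρ → (-2,6,5)
ρ-cycle length = 6 (tail of 1 descent step not counted)

6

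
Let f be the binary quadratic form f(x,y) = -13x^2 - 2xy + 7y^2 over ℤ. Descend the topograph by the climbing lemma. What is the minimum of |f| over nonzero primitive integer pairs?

descent: ρ → (7,16,-4)  [lands on river]
river: ρ → (-4,16,7)
river: ρ → (7,12,-8)
river: ρ → (-8,4,11)
river: ρ → (11,18,-1)
river: ρ → (-1,18,11)
river: ρ → (11,4,-8)
river: ρ → (-8,12,7)
closes: descent 1, river 8
min |a| on river = 1

1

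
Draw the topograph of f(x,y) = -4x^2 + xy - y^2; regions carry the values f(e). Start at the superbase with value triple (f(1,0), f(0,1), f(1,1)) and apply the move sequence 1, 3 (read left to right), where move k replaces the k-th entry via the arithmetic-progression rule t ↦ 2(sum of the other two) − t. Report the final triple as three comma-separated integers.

start (-4,-1,-4) = (f(1,0),f(0,1),f(1,1))
replace slot 1: 2·((-1)+(-4)) − (-4) = -6 → (-6,-1,-4)
replace slot 3: 2·((-6)+(-1)) − (-4) = -10 → (-6,-1,-10)

-6,-1,-10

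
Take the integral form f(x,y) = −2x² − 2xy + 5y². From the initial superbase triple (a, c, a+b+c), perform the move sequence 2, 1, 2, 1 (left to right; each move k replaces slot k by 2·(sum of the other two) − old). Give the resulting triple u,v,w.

start (-2,5,1) = (f(1,0),f(0,1),f(1,1))
replace slot 2: 2·((-2)+1) − 5 = -7 → (-2,-7,1)
replace slot 1: 2·((-7)+1) − (-2) = -10 → (-10,-7,1)
replace slot 2: 2·((-10)+1) − (-7) = -11 → (-10,-11,1)
replace slot 1: 2·((-11)+1) − (-10) = -10 → (-10,-11,1)

-10,-11,1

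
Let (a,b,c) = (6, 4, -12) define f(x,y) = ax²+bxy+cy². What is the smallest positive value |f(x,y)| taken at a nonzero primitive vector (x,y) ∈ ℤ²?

descent: ρ → (-12,-4,6)
descent: ρ → (6,16,-2)  [lands on river]
river: ρ → (-2,16,6)
river: ρ → (6,8,-10)
river: ρ → (-10,12,4)
river: ρ → (4,12,-10)
river: ρ → (-10,8,6)
closes: descent 2, river 6
min |a| on river = 2

2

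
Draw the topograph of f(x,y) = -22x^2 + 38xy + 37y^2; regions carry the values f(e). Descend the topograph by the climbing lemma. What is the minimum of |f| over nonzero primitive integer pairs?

river: ρ → (37,36,-23)
river: ρ → (-23,56,17)
river: ρ → (17,46,-38)
river: ρ → (-38,30,25)
river: ρ → (25,20,-43)
river: ρ → (-43,66,2)
river: ρ → (2,66,-43)
river: ρ → (-43,20,25)
river: ρ → (25,30,-38)
river: ρ → (-38,46,17)
river: ρ → (17,56,-23)
river: ρ → (-23,36,37)
river: ρ → (37,38,-22)
river: ρ → (-22,50,25)
river: ρ → (25,50,-22)
river: ρ → (-22,38,37)
closes: descent 0, river 16
min |a| on river = 2

2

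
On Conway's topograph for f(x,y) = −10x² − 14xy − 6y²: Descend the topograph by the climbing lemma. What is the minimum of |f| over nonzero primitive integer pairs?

translate: b→-6 (≡14 mod 20), so (10,14,6)→(10,-6,2)
flip: (10,-6,2)→(2,6,10)
translate: b→2 (≡6 mod 4), so (2,6,10)→(2,2,6)
reduced (well bottom): (2,2,6) with a≤c, −a<b≤a
well minimum |f| = |-2| = 2 (negative-definite)

2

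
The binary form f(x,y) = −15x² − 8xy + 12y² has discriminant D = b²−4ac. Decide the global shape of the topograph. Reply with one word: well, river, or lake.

D = b²−4ac = (-8)² − 4·(-15)·12 = 784
D = 28² is a perfect square ⇒ form factors over ℤ ⇒ lakes

lake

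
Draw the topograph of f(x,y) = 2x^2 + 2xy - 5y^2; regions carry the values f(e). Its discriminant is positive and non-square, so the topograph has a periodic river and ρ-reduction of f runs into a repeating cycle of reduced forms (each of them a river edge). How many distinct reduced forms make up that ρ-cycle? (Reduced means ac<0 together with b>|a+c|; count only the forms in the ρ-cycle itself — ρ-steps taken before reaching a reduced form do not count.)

D = 44, ⌊√D⌋ = 6
descent: ρ → (-5,-2,2)
descent: ρ → (2,6,-1)  [lands on river]
river: ρ → (-1,6,2)
ρ-cycle length = 2 (tail of 2 descent steps not counted)

2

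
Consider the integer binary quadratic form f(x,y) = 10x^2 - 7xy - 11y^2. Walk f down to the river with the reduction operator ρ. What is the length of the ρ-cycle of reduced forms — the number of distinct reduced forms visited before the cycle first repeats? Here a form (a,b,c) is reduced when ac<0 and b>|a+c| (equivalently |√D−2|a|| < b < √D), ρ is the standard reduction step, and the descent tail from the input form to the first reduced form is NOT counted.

D = 489, ⌊√D⌋ = 22
descent: ρ → (-11,7,10)  [lands on river]
river: ρ → (10,13,-8)
river: ρ → (-8,19,4)
river: ρ → (4,21,-3)
river: ρ → (-3,21,4)
river: ρ → (4,19,-8)
river: ρ → (-8,13,10)
river: ρ → (10,7,-11)
river: ρ → (-11,15,6)
river: ρ → (6,21,-2)
river: ρ → (-2,19,16)
river: ρ → (16,13,-5)
river: ρ → (-5,17,10)
river: ρ → (10,3,-12)
river: ρ → (-12,21,1)
river: ρ → (1,21,-12)
river: ρ → (-12,3,10)
river: ρ → (10,17,-5)
river: ρ → (-5,13,16)
river: ρ → (16,19,-2)
river: ρ → (-2,21,6)
river: ρ → (6,15,-11)
ρ-cycle length = 22 (tail of 1 descent step not counted)

22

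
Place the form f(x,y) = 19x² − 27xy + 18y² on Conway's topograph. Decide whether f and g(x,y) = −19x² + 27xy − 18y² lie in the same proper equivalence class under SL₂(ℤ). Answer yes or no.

D₁ = -639, D₂ = -639
f: translate: b→11 (≡-27 mod 38), so (19,-27,18)→(19,11,10)
f: flip: (19,11,10)→(10,-11,19)
f: translate: b→9 (≡-11 mod 20), so (10,-11,19)→(10,9,18)
f: reduced (well bottom): (10,9,18) with a≤c, −a<b≤a
g is negative-definite; reduce −g:
−g: translate: b→11 (≡-27 mod 38), so (19,-27,18)→(19,11,10)
−g: flip: (19,11,10)→(10,-11,19)
−g: translate: b→9 (≡-11 mod 20), so (10,-11,19)→(10,9,18)
−g: reduced (well bottom): (10,9,18) with a≤c, −a<b≤a
flip sign back: reduced form of g is (-10,-9,-18)
reduced forms (10, 9, 18) vs (-10, -9, -18) ⇒ inequivalent

no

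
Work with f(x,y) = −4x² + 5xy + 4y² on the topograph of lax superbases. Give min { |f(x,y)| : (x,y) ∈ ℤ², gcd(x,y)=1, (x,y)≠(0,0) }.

river: ρ → (4,3,-5)
river: ρ → (-5,7,2)
river: ρ → (2,9,-1)
river: ρ → (-1,9,2)
river: ρ → (2,7,-5)
river: ρ → (-5,3,4)
river: ρ → (4,5,-4)
river: ρ → (-4,3,5)
river: ρ → (5,7,-2)
river: ρ → (-2,9,1)
river: ρ → (1,9,-2)
river: ρ → (-2,7,5)
river: ρ → (5,3,-4)
river: ρ → (-4,5,4)
closes: descent 0, river 14
min |a| on river = 1

1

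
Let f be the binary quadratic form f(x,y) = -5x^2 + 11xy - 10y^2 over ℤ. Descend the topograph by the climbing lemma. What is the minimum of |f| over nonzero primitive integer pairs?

translate: b→-1 (≡-11 mod 10), so (5,-11,10)→(5,-1,4)
flip: (5,-1,4)→(4,1,5)
reduced (well bottom): (4,1,5) with a≤c, −a<b≤a
well minimum |f| = |-4| = 4 (negative-definite)

4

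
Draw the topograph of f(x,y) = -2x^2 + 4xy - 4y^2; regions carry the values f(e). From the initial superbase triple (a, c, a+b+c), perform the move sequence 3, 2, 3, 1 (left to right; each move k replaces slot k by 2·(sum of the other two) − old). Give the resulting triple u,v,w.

start (-2,-4,-2) = (f(1,0),f(0,1),f(1,1))
replace slot 3: 2·((-2)+(-4)) − (-2) = -10 → (-2,-4,-10)
replace slot 2: 2·((-2)+(-10)) − (-4) = -20 → (-2,-20,-10)
replace slot 3: 2·((-2)+(-20)) − (-10) = -34 → (-2,-20,-34)
replace slot 1: 2·((-20)+(-34)) − (-2) = -106 → (-106,-20,-34)

-106,-20,-34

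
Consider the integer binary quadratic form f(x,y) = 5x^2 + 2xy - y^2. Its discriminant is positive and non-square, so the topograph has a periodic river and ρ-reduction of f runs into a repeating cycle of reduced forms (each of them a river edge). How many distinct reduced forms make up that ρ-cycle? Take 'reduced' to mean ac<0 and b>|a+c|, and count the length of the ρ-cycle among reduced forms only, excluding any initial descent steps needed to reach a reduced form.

D = 24, ⌊√D⌋ = 4
descent: ρ → (-1,4,2)  [lands on river]
river: ρ → (2,4,-1)
ρ-cycle length = 2 (tail of 1 descent step not counted)

2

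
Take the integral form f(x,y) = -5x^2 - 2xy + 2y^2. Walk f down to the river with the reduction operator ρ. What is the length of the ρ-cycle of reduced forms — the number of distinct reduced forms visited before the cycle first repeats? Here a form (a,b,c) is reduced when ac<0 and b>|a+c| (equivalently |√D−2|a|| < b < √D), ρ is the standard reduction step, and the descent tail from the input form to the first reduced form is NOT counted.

D = 44, ⌊√D⌋ = 6
descent: ρ → (2,6,-1)  [lands on river]
river: ρ → (-1,6,2)
ρ-cycle length = 2 (tail of 1 descent step not counted)

2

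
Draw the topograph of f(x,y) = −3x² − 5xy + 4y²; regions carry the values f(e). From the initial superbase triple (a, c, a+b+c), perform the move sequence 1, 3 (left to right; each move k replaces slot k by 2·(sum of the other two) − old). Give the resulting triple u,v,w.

start (-3,4,-4) = (f(1,0),f(0,1),f(1,1))
replace slot 1: 2·(4+(-4)) − (-3) = 3 → (3,4,-4)
replace slot 3: 2·(3+4) − (-4) = 18 → (3,4,18)

3,4,18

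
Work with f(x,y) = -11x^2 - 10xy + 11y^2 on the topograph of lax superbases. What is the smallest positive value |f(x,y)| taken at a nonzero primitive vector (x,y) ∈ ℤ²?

descent: ρ → (11,10,-11)  [lands on river]
river: ρ → (-11,12,10)
river: ρ → (10,8,-13)
river: ρ → (-13,18,5)
river: ρ → (5,22,-5)
river: ρ → (-5,18,13)
river: ρ → (13,8,-10)
river: ρ → (-10,12,11)
closes: descent 1, river 8
min |a| on river = 5

5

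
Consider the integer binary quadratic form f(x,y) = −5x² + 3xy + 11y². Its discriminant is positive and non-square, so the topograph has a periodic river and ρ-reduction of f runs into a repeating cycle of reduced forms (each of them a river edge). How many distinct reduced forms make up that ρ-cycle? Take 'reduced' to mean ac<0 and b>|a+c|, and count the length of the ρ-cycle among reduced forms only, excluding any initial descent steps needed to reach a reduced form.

D = 229, ⌊√D⌋ = 15
descent: ρ → (11,-3,-5)
descent: ρ → (-5,13,3)  [lands on river]
river: ρ → (3,11,-9)
river: ρ → (-9,7,5)
river: ρ → (5,13,-3)
river: ρ → (-3,11,9)
river: ρ → (9,7,-5)
ρ-cycle length = 6 (tail of 2 descent steps not counted)

6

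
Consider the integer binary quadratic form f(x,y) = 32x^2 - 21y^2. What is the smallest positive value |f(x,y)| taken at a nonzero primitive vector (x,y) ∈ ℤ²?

descent: ρ → (-21,42,11)  [lands on river]
river: ρ → (11,46,-13)
river: ρ → (-13,32,32)
river: ρ → (32,32,-13)
river: ρ → (-13,46,11)
river: ρ → (11,42,-21)
closes: descent 1, river 6
min |a| on river = 11

11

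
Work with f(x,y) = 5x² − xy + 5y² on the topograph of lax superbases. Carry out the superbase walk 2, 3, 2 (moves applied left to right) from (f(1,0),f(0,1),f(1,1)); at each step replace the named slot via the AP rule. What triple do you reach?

start (5,5,9) = (f(1,0),f(0,1),f(1,1))
replace slot 2: 2·(5+9) − 5 = 23 → (5,23,9)
replace slot 3: 2·(5+23) − 9 = 47 → (5,23,47)
replace slot 2: 2·(5+47) − 23 = 81 → (5,81,47)

5,81,47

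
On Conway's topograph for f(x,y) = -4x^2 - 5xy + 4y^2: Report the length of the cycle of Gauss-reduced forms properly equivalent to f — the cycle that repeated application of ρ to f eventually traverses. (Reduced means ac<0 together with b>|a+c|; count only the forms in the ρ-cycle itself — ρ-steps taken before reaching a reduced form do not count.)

D = 89, ⌊√D⌋ = 9
descent: ρ → (4,5,-4)  [lands on river]
river: ρ → (-4,3,5)
river: ρ → (5,7,-2)
river: ρ → (-2,9,1)
river: ρ → (1,9,-2)
river: ρ → (-2,7,5)
river: ρ → (5,3,-4)
river: ρ → (-4,5,4)
river: ρ → (4,3,-5)
river: ρ → (-5,7,2)
river: ρ → (2,9,-1)
river: ρ → (-1,9,2)
river: ρ → (2,7,-5)
river: ρ → (-5,3,4)
ρ-cycle length = 14 (tail of 1 descent step not counted)

14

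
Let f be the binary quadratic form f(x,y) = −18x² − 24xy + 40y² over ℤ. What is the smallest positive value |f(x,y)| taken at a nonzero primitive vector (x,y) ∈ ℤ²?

descent: ρ → (40,24,-18)  [lands on river]
river: ρ → (-18,48,16)
river: ρ → (16,48,-18)
river: ρ → (-18,24,40)
river: ρ → (40,56,-2)
river: ρ → (-2,56,40)
closes: descent 1, river 6
min |a| on river = 2

2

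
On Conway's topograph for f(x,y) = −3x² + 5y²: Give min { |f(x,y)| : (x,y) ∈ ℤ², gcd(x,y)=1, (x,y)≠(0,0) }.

descent: ρ → (5,0,-3)
descent: ρ → (-3,6,2)  [lands on river]
river: ρ → (2,6,-3)
closes: descent 2, river 2
min |a| on river = 2

2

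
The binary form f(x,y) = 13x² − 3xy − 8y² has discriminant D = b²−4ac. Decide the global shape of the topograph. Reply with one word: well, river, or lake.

D = b²−4ac = (-3)² − 4·13·(-8) = 425
D > 0 non-square ⇒ indefinite ⇒ periodic river

river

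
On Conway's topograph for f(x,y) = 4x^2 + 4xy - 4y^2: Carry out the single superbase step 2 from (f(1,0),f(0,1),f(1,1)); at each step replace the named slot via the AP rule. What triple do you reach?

start (4,-4,4) = (f(1,0),f(0,1),f(1,1))
replace slot 2: 2·(4+4) − (-4) = 20 → (4,20,4)

4,20,4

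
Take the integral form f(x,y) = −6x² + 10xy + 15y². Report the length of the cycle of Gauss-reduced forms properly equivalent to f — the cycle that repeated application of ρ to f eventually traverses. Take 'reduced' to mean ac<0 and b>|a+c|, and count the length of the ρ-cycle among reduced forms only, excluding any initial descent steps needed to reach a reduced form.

D = 460, ⌊√D⌋ = 21
river: ρ → (15,20,-1)
river: ρ → (-1,20,15)
river: ρ → (15,10,-6)
river: ρ → (-6,14,11)
river: ρ → (11,8,-9)
river: ρ → (-9,10,10)
river: ρ → (10,10,-9)
river: ρ → (-9,8,11)
river: ρ → (11,14,-6)
river: ρ → (-6,10,15)
ρ-cycle length = 10 (tail of 0 descent steps not counted)

10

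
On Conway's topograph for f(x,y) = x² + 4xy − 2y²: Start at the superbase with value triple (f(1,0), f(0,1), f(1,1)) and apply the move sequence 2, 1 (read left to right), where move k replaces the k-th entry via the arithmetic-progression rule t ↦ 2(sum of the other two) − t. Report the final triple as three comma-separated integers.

start (1,-2,3) = (f(1,0),f(0,1),f(1,1))
replace slot 2: 2·(1+3) − (-2) = 10 → (1,10,3)
replace slot 1: 2·(10+3) − 1 = 25 → (25,10,3)

25,10,3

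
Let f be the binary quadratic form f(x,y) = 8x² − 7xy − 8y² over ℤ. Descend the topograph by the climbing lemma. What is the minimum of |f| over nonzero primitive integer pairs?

descent: ρ → (-8,7,8)  [lands on river]
river: ρ → (8,9,-7)
river: ρ → (-7,5,10)
river: ρ → (10,15,-2)
river: ρ → (-2,17,2)
river: ρ → (2,15,-10)
river: ρ → (-10,5,7)
river: ρ → (7,9,-8)
closes: descent 1, river 8
min |a| on river = 2

2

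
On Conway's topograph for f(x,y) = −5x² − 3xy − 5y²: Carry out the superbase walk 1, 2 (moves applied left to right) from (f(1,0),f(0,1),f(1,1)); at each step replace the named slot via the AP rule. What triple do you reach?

start (-5,-5,-13) = (f(1,0),f(0,1),f(1,1))
replace slot 1: 2·((-5)+(-13)) − (-5) = -31 → (-31,-5,-13)
replace slot 2: 2·((-31)+(-13)) − (-5) = -83 → (-31,-83,-13)

-31,-83,-13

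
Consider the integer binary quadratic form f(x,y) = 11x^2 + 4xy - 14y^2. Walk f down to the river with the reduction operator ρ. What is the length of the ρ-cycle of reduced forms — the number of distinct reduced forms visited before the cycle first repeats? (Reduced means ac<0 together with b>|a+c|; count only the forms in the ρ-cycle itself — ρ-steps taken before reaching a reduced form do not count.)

D = 632, ⌊√D⌋ = 25
river: ρ → (-14,24,1)
river: ρ → (1,24,-14)
river: ρ → (-14,4,11)
river: ρ → (11,18,-7)
river: ρ → (-7,24,2)
river: ρ → (2,24,-7)
river: ρ → (-7,18,11)
river: ρ → (11,4,-14)
ρ-cycle length = 8 (tail of 0 descent steps not counted)

8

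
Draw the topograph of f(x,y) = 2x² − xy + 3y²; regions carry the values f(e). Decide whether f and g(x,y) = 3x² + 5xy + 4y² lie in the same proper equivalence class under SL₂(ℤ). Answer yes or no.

D₁ = -23, D₂ = -23
f: reduced (well bottom): (2,-1,3) with a≤c, −a<b≤a
g: translate: b→-1 (≡5 mod 6), so (3,5,4)→(3,-1,2)
g: flip: (3,-1,2)→(2,1,3)
g: reduced (well bottom): (2,1,3) with a≤c, −a<b≤a
reduced forms (2, -1, 3) vs (2, 1, 3) ⇒ inequivalent

no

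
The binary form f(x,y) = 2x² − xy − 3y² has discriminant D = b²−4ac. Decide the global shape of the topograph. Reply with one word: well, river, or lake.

D = b²−4ac = (-1)² − 4·2·(-3) = 25
D = 5² is a perfect square ⇒ form factors over ℤ ⇒ lakes

lake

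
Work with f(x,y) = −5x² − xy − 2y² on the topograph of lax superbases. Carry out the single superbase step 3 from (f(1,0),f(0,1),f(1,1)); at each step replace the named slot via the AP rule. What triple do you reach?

start (-5,-2,-8) = (f(1,0),f(0,1),f(1,1))
replace slot 3: 2·((-5)+(-2)) − (-8) = -6 → (-5,-2,-6)

-5,-2,-6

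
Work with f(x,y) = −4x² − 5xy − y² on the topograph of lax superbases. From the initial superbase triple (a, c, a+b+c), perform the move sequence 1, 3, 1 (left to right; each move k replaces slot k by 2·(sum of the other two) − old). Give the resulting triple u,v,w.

start (-4,-1,-10) = (f(1,0),f(0,1),f(1,1))
replace slot 1: 2·((-1)+(-10)) − (-4) = -18 → (-18,-1,-10)
replace slot 3: 2·((-18)+(-1)) − (-10) = -28 → (-18,-1,-28)
replace slot 1: 2·((-1)+(-28)) − (-18) = -40 → (-40,-1,-28)

-40,-1,-28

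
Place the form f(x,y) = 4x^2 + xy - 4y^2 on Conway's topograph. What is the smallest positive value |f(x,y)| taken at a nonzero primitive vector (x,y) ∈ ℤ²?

river: ρ → (-4,7,1)
river: ρ → (1,7,-4)
river: ρ → (-4,1,4)
river: ρ → (4,7,-1)
river: ρ → (-1,7,4)
river: ρ → (4,1,-4)
closes: descent 0, river 6
min |a| on river = 1

1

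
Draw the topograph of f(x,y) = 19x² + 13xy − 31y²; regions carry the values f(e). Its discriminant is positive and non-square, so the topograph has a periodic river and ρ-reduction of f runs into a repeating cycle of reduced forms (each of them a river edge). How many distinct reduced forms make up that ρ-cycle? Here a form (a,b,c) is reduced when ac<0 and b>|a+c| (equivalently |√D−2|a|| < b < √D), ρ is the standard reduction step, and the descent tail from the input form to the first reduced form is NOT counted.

D = 2525, ⌊√D⌋ = 50
river: ρ → (-31,49,1)
river: ρ → (1,49,-31)
river: ρ → (-31,13,19)
river: ρ → (19,25,-25)
river: ρ → (-25,25,19)
river: ρ → (19,13,-31)
ρ-cycle length = 6 (tail of 0 descent steps not counted)

6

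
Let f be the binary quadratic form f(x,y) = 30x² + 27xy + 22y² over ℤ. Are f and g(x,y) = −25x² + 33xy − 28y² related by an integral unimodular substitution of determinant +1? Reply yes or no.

D₁ = -1911, D₂ = -1711
discriminants differ ⇒ not SL₂(ℤ)-equivalent

no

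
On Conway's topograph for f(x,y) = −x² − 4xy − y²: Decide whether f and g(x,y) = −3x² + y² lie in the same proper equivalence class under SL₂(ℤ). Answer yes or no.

D₁ = 12, D₂ = 12
river cycle of f (length 2): (-1, 2, 2), (2, 2, -1)
river cycle of g (length 2): (1, 2, -2), (-2, 2, 1)
cycles differ ⇒ inequivalent

no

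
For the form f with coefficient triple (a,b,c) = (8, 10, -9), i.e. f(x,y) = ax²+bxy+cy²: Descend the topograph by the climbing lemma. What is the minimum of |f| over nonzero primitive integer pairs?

river: ρ → (-9,8,9)
river: ρ → (9,10,-8)
river: ρ → (-8,6,11)
river: ρ → (11,16,-3)
river: ρ → (-3,14,16)
river: ρ → (16,18,-1)
river: ρ → (-1,18,16)
river: ρ → (16,14,-3)
river: ρ → (-3,16,11)
river: ρ → (11,6,-8)
river: ρ → (-8,10,9)
river: ρ → (9,8,-9)
river: ρ → (-9,10,8)
river: ρ → (8,6,-11)
river: ρ → (-11,16,3)
river: ρ → (3,14,-16)
river: ρ → (-16,18,1)
river: ρ → (1,18,-16)
river: ρ → (-16,14,3)
river: ρ → (3,16,-11)
river: ρ → (-11,6,8)
river: ρ → (8,10,-9)
closes: descent 0, river 22
min |a| on river = 1

1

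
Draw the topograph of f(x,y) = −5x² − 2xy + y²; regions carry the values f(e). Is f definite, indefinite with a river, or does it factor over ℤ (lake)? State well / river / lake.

D = b²−4ac = (-2)² − 4·(-5)·1 = 24
D > 0 non-square ⇒ indefinite ⇒ periodic river

river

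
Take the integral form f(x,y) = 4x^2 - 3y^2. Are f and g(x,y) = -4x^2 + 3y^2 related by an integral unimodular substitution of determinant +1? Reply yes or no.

D₁ = 48, D₂ = 48
river cycle of f (length 2): (-3, 6, 1), (1, 6, -3)
river cycle of g (length 2): (3, 6, -1), (-1, 6, 3)
cycles differ ⇒ inequivalent

no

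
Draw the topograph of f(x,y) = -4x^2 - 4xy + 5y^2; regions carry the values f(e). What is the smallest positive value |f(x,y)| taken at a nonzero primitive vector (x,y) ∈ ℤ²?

descent: ρ → (5,4,-4)  [lands on river]
river: ρ → (-4,4,5)
river: ρ → (5,6,-3)
river: ρ → (-3,6,5)
closes: descent 1, river 4
min |a| on river = 3

3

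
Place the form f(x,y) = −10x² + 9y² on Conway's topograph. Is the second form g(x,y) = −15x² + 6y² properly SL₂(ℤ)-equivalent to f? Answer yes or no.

D₁ = 360, D₂ = 360
river cycle of f (length 2): (9, 18, -1), (-1, 18, 9)
river cycle of g (length 6): (6, 12, -9), (-9, 6, 9), (9, 12, -6), (-6, 12, 9), (9, 6, -9), (-9, 12, 6)
cycles differ ⇒ inequivalent

no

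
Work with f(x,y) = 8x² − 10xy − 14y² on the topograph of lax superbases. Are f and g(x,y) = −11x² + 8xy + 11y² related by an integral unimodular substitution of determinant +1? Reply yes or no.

D₁ = 548, D₂ = 548
river cycle of f (length 14): (-14, 10, 8), (8, 22, -2), (-2, 22, 8), (8, 10, -14), (-14, 18, 4), (4, 22, -4), (-4, 18, 14), (14, 10, -8), (-8, 22, 2), (2, 22, -8), … (4 more)
river cycle of g (length 18): (11, 14, -8), (-8, 18, 7), (7, 10, -16), (-16, 22, 1), (1, 22, -16), (-16, 10, 7), (7, 18, -8), (-8, 14, 11), (11, 8, -11), (-11, 14, 8), … (8 more)
cycles differ ⇒ inequivalent

no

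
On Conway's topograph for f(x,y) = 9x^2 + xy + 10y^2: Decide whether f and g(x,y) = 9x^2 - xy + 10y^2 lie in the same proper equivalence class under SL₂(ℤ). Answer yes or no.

D₁ = -359, D₂ = -359
f: reduced (well bottom): (9,1,10) with a≤c, −a<b≤a
g: reduced (well bottom): (9,-1,10) with a≤c, −a<b≤a
reduced forms (9, 1, 10) vs (9, -1, 10) ⇒ inequivalent

no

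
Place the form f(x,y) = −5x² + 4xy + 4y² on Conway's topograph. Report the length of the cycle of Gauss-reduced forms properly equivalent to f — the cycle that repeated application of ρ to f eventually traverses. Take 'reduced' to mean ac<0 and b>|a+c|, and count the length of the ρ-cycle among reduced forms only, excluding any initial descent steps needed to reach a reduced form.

D = 96, ⌊√D⌋ = 9
river: ρ → (4,4,-5)
river: ρ → (-5,6,3)
river: ρ → (3,6,-5)
river: ρ → (-5,4,4)
ρ-cycle length = 4 (tail of 0 descent steps not counted)

4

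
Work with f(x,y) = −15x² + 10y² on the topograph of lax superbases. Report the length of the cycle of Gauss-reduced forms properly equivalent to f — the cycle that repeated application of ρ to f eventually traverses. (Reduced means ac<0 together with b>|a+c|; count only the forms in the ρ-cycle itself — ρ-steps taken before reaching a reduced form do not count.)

D = 600, ⌊√D⌋ = 24
descent: ρ → (10,20,-5)  [lands on river]
river: ρ → (-5,20,10)
ρ-cycle length = 2 (tail of 1 descent step not counted)

2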